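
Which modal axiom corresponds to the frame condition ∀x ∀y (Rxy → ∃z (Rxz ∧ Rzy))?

□□q → □q

A defining formula is □□q → □q (the C4 axiom).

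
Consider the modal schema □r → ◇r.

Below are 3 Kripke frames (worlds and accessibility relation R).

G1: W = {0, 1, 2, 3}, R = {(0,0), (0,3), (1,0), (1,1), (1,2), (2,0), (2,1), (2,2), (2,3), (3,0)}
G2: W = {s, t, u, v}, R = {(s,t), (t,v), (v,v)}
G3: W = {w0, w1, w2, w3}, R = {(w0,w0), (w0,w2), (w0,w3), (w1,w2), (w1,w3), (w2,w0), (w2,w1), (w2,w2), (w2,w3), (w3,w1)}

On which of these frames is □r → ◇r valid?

G1, G3

Frame correspondent (Sahlqvist): ∀x ∃y Rxy — i.e. seriality.
G1: condition met.
G2: fails — world u has no successor.
G3: condition met.
Valid on: G1, G3.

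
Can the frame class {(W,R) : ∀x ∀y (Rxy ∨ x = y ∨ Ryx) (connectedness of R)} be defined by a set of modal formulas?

If a class were modally definable it would be closed under disjoint unions (Goldblatt–Thomason).
Take 2 disjoint single-world reflexive frames: each is trivially connected, but their disjoint union has 2 worlds with no edge between distinct components, so it is not connected.
So no modal formula (or set of formulas) defines exactly the connected frames.

No — not modally definable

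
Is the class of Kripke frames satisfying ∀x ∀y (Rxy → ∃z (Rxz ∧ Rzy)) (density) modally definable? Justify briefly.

This is a Sahlqvist condition; the C4 axiom □□p → □p defines it.
Suppose □□p→□p is valid. Take Rxy and set V(p)={w : xR²w}. Then □□p at x, so □p at x, so p at y, i.e. ∃z(Rxz∧Rzy).

Definable; □□p → □p defines it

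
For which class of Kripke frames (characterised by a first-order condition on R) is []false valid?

□⊥ is valid iff no world has any successor (otherwise □⊥ fails at any world with one).
The converse is a direct semantic check.
So the correspondent is emptiness of R.

emptiness of R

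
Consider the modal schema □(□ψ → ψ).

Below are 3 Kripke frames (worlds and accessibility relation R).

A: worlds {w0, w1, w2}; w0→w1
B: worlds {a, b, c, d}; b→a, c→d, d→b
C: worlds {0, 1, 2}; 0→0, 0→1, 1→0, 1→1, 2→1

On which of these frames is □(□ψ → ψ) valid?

The schema corresponds to shift-reflexivity: ∀x ∀y (Rxy → Ryy).
A: fails — Rw0w1 but not Rw1w1.
B: fails — Rdb but not Rbb.
C: ✓.

C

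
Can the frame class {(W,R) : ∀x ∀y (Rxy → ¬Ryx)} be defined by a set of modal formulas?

Any modally definable frame class is closed under surjective bounded morphisms.
The 4-cycle (worlds a,b,c,d with a→b→c→d→a) is asymmetric. Mapping every world to a single reflexive point • is a surjective bounded morphism, and the reflexive point is not asymmetric (R•• but asymmetry requires ¬R••).
Hence asymmetry is not modally definable.

Not modally definable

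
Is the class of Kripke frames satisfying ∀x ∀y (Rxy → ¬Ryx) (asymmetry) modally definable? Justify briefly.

If a class were modally definable it would be closed under surjective bounded morphisms (Goldblatt–Thomason).
The 3-cycle (worlds a,b,c with a→b→c→a) is asymmetric. Mapping every world to a single reflexive point • is a surjective bounded morphism, and the reflexive point is not asymmetric (R•• but asymmetry requires ¬R••).
So no modal formula (or set of formulas) defines exactly the asymmetric frames.

Not modally definable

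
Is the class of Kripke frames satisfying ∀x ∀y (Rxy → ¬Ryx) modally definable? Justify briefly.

Modal frame validity is preserved under surjective bounded morphisms.
The 4-cycle (worlds 0,1,2,3 with 0→1→2→3→0) is asymmetric. Mapping every world to a single reflexive point • is a surjective bounded morphism, and the reflexive point is not asymmetric (R•• but asymmetry requires ¬R••).
Hence asymmetry is not modally definable.

No — not modally definable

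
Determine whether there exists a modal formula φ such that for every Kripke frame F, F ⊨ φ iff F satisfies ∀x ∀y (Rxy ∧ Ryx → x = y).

Not definable by any modal formula

Any modally definable frame class is closed under surjective bounded morphisms.
The 8-cycle (worlds w0,w1,w2,w3,w4,w5,w6,w7 with w0→w1→w2→w3→w4→w5→w6→w7→w0) is antisymmetric. Sending even-indexed worlds to a and odd-indexed worlds to b is a surjective bounded morphism onto the two-world frame with a↔b, which is not antisymmetric.
So the class is not modally definable.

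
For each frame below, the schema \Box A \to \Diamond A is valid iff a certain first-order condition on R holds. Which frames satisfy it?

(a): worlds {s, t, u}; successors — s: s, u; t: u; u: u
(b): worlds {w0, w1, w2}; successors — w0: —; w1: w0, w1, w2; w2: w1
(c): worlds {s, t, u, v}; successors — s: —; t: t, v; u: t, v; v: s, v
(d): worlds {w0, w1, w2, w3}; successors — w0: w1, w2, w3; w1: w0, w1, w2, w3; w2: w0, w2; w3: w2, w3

The schema corresponds to seriality: \forall x \exists y Rxy.
(a): holds.
(b): fails — world w0 has no successor.
(c): fails — world s has no successor.
(d): holds.

(a), (d)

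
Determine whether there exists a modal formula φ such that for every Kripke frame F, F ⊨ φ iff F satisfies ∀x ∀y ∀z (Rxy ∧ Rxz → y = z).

Yes — defined by ◇p → □p

Yes: it is partial functionality, defined by the CD schema ◇p → □p.
Suppose ◇p→□p is valid. Take Rxy, Rxz and set V(p)={y}. Then ◇p at x, so □p at x, so p at z, i.e. z=y.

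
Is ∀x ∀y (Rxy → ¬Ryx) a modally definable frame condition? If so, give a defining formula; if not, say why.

Any modally definable frame class is closed under surjective bounded morphisms.
The 4-cycle (worlds 0,1,2,3 with 0→1→2→3→0) is asymmetric. Mapping every world to a single reflexive point • is a surjective bounded morphism, and the reflexive point is not asymmetric (R•• but asymmetry requires ¬R••).
Hence asymmetry is not modally definable.

No — not modally definable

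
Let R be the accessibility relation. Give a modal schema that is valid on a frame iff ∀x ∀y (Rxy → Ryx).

This is symmetry; the standard corresponding axiom is B: p → □◇p.

p → □◇p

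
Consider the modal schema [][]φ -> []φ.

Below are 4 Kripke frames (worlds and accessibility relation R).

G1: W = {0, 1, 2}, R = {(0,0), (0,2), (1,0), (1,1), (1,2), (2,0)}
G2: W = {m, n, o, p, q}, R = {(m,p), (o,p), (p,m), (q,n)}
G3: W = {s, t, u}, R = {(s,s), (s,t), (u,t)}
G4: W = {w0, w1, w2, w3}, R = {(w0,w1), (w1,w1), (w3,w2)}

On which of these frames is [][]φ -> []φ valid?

Frame correspondent (Sahlqvist): forall x forall y (Rxy -> exists z (Rxz & Rzy)) — i.e. density.
G1: holds.
G2: fails — Rop but no z with Roz and Rzp.
G3: fails — Rut but no z with Ruz and Rzt.
G4: fails — Rw3w2 but no z with Rw3z and Rzw2.
Valid on: G1.

G1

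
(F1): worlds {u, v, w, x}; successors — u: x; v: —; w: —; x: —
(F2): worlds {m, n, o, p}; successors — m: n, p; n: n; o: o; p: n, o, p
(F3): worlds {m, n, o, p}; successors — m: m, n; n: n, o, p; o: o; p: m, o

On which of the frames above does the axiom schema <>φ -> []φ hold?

The schema corresponds to partial functionality: forall x forall y forall z (Rxy & Rxz -> y = z).
(F1): satisfies the condition.
(F2): fails — m sees both n and p.
(F3): fails — m sees both m and n.

(F1)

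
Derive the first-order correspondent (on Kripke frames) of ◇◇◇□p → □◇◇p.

This is a Sahlqvist (Geach-type) schema ◇^3□^1p → □^1◇^2p.
Minimal-valuation argument: fix x; take any y with xR^3y and any z with xR^1z. Set V(p) to the set of worlds R-reachable from y in exactly 1 step. Then □^1p holds at y, so the antecedent holds at x; validity forces ◇^2p at z, giving a w with zR^2w and yR^1w.
First-order correspondent: ∀x ∀y ∀z ((xR³y ∧ xRz) → ∃w (yRw ∧ zR²w)).

∀x ∀y ∀z ((xR³y ∧ xRz) → ∃w (yRw ∧ zR²w))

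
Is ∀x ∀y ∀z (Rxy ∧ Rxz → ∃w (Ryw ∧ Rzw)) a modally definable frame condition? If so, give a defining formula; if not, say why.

Yes: it is convergence, defined by the .2 schema ◇□r → □◇r.
Suppose ◇□r→□◇r is valid. Take Rxy, Rxz and set V(r)={w : Ryw}. Then □r at y so ◇□r at x, so □◇r at x, so ◇r at z, giving w with Rzw and Ryw.

Definable; ◇□r → □◇r defines it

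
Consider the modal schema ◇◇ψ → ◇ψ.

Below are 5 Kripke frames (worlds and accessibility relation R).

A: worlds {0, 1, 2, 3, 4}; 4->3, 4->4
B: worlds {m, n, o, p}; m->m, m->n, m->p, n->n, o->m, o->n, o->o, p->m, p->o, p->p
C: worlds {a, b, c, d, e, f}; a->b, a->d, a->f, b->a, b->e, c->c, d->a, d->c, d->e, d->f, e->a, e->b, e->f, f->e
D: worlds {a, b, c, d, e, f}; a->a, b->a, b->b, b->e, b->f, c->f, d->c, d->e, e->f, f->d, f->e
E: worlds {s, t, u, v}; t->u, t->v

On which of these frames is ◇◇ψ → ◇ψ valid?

A, E

Frame correspondent (Sahlqvist): ∀x ∀y ∀z (Rxy ∧ Ryz → Rxz) — i.e. transitivity.
A: condition met.
B: fails — Rom and Rmp but not Rop.
C: fails — Reb and Rbe but not Ree.
D: fails — Rdc and Rcf but not Rdf.
E: condition met.
Valid on: A, E.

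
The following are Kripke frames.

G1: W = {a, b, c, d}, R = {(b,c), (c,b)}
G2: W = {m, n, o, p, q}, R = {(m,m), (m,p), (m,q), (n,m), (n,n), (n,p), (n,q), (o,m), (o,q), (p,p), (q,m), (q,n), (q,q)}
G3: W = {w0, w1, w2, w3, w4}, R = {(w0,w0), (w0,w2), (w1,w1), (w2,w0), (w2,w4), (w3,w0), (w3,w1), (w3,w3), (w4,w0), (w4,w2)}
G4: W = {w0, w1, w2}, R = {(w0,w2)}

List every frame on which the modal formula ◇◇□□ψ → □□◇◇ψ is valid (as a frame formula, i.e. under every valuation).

Frame correspondent (Sahlqvist): ∀x ∀y ∀z ((xR²y ∧ xR²z) → ∃w (yR²w ∧ zR²w)) — i.e. a generalized confluence (Geach) condition.
G1: holds.
G2: holds.
G3: fails — w3R²w0, w3R²w1 but no w with w0R²w and w1R²w.
G4: holds.
Valid on: G1, G2, G4.

G1, G2, G4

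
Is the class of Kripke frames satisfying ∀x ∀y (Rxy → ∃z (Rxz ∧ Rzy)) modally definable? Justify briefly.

The condition is density. A defining modal formula is □□p → □p.

Definable; □□p → □p defines it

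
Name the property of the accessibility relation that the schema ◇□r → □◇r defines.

Convergence

This is the .2 axiom.
Its frame correspondent is convergence — ∀x ∀y ∀z (Rxy ∧ Rxz → ∃w (Ryw ∧ Rzw)).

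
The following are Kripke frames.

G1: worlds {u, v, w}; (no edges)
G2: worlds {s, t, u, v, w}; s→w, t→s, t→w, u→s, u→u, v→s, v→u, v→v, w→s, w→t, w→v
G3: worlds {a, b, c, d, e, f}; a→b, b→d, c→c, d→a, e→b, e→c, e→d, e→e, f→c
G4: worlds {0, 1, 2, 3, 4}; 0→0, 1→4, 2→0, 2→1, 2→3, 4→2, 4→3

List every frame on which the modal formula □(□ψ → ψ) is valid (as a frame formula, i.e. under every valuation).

This is the axiom for shift-reflexivity; its first-order frame correspondent is ∀x ∀y (Rxy → Ryy).
G1: ✓.
G2: fails — Rwt but not Rtt.
G3: fails — Reb but not Rbb.
G4: fails — R43 but not R33.
Valid on: G1.

G1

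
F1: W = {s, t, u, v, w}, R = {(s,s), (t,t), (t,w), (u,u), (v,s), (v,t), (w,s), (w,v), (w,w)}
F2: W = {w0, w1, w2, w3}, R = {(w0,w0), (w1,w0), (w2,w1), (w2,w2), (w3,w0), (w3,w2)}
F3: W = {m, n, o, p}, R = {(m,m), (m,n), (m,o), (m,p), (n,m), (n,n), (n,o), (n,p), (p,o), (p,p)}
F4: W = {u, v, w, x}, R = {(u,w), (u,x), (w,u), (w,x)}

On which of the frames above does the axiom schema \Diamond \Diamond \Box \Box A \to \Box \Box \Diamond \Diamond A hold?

F1, F2

The schema corresponds to a generalized confluence (Geach) condition: \forall x \forall y \forall z ((x R^2 y \wedge x R^2 z) \to \exists w (y R^2 w \wedge z R^2 w)).
F1: ✓.
F2: ✓.
F3: fails — mR²m, mR²o but no w with mR²w and oR²w.
F4: fails — uR²u, uR²x but no t with uR²t and xR²t.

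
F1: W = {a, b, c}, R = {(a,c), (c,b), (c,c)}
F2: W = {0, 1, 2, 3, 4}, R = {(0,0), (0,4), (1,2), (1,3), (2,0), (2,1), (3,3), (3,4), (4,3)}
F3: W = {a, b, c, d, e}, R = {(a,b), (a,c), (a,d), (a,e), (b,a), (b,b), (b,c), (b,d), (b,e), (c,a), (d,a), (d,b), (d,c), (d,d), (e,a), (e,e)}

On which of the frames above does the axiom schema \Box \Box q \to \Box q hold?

Frame correspondent (Sahlqvist): \forall x \forall y (Rxy \to \exists z (Rxz \wedge Rzy)) — i.e. density.
F1: condition met.
F2: fails — R12 but no z with R1z and Rz2.
F3: fails — Rca but no z with Rcz and Rza.

F1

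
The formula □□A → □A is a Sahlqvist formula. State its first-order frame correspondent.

density

Suppose □□A→□A is valid. Take Rxy and set V(A)={w : xR²w}. Then □□A at x, so □A at x, so A at y, i.e. ∃z(Rxz∧Rzy).
Conversely, any frame satisfying ∀x ∀y (Rxy → ∃z (Rxz ∧ Rzy)) validates the schema.
Frame condition: ∀x ∀y (Rxy → ∃z (Rxz ∧ Rzy)).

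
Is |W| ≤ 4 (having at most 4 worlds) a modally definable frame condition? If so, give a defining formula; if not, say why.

If a class were modally definable it would be closed under disjoint unions (Goldblatt–Thomason).
Any modal formula valid on each of 5 disjoint one-world frames is valid on their disjoint union (validity is preserved under disjoint unions). Each one-world frame has |W|=1≤4, but the union has |W|=5.
So the class is not modally definable.

Not definable by any modal formula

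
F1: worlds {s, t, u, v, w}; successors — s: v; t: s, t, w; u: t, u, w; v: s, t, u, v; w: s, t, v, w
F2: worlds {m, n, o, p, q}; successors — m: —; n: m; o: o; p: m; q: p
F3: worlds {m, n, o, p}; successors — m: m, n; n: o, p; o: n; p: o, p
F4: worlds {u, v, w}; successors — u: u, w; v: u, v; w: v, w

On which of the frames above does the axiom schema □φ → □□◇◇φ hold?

This is the axiom for a generalized confluence (Geach) condition; its first-order frame correspondent is ∀x ∀z (xR²z → ∃w (xRw ∧ zR²w)).
F1: satisfies the condition.
F2: fails — qR²m but no w with qRw and mR²w.
F3: fails — mR²o but no w with mRw and oR²w.
F4: satisfies the condition.
Valid on: F1, F4.

F1, F4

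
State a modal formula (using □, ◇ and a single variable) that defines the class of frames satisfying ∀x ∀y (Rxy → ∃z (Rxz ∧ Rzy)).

□□q → □q

The condition is density. The C4 schema □□q → □q defines it.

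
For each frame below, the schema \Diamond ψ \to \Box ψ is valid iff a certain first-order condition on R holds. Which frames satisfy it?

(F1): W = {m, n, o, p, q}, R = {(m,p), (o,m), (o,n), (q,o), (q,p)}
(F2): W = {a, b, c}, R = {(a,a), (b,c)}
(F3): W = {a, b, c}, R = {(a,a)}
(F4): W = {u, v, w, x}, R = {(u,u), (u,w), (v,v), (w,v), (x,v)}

The schema corresponds to partial functionality: \forall x \forall y \forall z (Rxy \wedge Rxz \to y = z).
(F1): fails — o sees both m and n.
(F2): condition met.
(F3): condition met.
(F4): fails — u sees both u and w.
Valid on: (F2), (F3).

(F2), (F3)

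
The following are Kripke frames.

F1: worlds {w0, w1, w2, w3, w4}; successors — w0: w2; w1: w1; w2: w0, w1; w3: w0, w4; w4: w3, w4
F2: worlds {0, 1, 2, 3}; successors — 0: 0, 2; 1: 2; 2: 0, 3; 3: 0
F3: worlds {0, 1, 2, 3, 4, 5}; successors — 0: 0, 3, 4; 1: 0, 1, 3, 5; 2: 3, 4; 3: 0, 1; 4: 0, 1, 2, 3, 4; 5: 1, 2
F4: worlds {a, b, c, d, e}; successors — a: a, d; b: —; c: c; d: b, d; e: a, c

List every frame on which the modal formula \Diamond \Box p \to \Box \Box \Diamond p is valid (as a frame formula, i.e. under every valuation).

F2

Frame correspondent (Sahlqvist): \forall x \forall y \forall z ((xRy \wedge x R^2 z) \to \exists w (yRw \wedge zRw)) — i.e. a generalized confluence (Geach) condition.
F1: fails — w0Rw2, w0R²w0 but no w with w2Rw and w0Rw.
F2: satisfies the condition.
F3: fails — 0R3, 0R²2 but no w with 3Rw and 2Rw.
F4: fails — aRa, aR²b but no w with aRw and bRw.
Valid on: F2.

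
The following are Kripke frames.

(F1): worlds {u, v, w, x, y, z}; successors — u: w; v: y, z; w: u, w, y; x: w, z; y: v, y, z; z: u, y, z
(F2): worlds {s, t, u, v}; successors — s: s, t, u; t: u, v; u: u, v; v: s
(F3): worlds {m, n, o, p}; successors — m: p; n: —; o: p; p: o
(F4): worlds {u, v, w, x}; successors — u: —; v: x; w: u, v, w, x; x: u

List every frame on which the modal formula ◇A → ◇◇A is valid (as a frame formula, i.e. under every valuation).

(F1), (F2)

The schema corresponds to a generalized confluence (Geach) condition: ∀x ∀y (xRy → ∃w (y = w ∧ xR²w)).
(F1): condition met.
(F2): condition met.
(F3): fails — mRp but no w with p=w and mR²w.
(F4): fails — vRx but no t with x=t and vR²t.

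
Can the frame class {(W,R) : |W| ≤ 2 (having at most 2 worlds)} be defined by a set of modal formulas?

Not definable by any modal formula

Any modally definable frame class is closed under disjoint unions.
Any modal formula valid on each of 3 disjoint one-world frames is valid on their disjoint union (validity is preserved under disjoint unions). Each one-world frame has |W|=1≤2, but the union has |W|=3.
So no modal formula (or set of formulas) defines exactly the |W|≤2 frames.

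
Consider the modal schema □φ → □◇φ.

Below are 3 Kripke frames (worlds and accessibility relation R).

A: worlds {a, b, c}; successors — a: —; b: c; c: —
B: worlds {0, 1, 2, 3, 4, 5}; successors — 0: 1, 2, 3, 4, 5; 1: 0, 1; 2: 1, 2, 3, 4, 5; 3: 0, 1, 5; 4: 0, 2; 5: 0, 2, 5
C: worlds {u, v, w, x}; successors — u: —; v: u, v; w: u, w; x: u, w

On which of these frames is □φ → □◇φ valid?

B

This is the axiom for a generalized confluence (Geach) condition; its first-order frame correspondent is ∀x ∀z (xRz → ∃w (xRw ∧ zRw)).
A: fails — bRc but no w with bRw and cRw.
B: condition met.
C: fails — vRu but no t with vRt and uRt.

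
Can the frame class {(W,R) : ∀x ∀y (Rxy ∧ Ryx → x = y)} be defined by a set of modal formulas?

If a class were modally definable it would be closed under surjective bounded morphisms (Goldblatt–Thomason).
The 4-cycle (worlds s,t,u,v with s→t→u→v→s) is antisymmetric. Sending even-indexed worlds to • and odd-indexed worlds to ∘ is a surjective bounded morphism onto the two-world frame with •↔∘, which is not antisymmetric.
So no modal formula (or set of formulas) defines exactly the antisymmetric frames.

No — not modally definable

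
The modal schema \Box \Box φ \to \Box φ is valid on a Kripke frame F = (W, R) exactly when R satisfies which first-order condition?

Density

Suppose □□φ→□φ is valid. Take Rxy and set V(φ)={w : xR²w}. Then □□φ at x, so □φ at x, so φ at y, i.e. ∃z(Rxz∧Rzy).
Conversely, any frame satisfying \forall x \forall y (Rxy \to \exists z (Rxz \wedge Rzy)) validates the schema.
Frame condition: \forall x \forall y (Rxy \to \exists z (Rxz \wedge Rzy)).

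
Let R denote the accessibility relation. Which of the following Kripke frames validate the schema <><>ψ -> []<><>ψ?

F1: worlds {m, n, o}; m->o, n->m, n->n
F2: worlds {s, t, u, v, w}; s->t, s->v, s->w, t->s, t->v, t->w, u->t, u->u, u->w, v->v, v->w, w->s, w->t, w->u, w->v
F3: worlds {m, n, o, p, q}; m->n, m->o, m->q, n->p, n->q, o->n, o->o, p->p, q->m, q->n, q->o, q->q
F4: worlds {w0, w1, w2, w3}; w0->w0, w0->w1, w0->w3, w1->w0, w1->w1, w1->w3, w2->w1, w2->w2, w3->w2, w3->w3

F2

This is the axiom for a generalized confluence (Geach) condition; its first-order frame correspondent is forall x forall y forall z ((x R^2 y & xRz) -> exists w (y = w & z R^2 w)).
F1: fails — nR²m, nRm but no w with m=w and mR²w.
F2: holds.
F3: fails — mR²m, mRo but no w with m=w and oR²w.
F4: fails — w0R²w0, w0Rw3 but no w with w0=w and w3R²w.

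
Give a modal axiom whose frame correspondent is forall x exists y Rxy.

□ψ → ◇ψ

The condition is seriality. The D schema □ψ → ◇ψ defines it.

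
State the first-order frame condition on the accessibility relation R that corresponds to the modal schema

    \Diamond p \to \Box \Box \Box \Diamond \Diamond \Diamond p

This is a Sahlqvist (Geach-type) schema ◇^1□^0p → □^3◇^3p.
First-order correspondent: \forall x \forall y \forall z ((xRy \wedge x R^3 z) \to \exists w (y = w \wedge z R^3 w)).

\forall x \forall y \forall z ((xRy \wedge x R^3 z) \to \exists w (y = w \wedge z R^3 w))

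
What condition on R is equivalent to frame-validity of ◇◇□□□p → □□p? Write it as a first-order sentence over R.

∀x ∀y ∀z ((xR²y ∧ xR²z) → ∃w (yR³w ∧ z = w))

This is a Sahlqvist (Geach-type) schema ◇^2□^3p → □^2◇^0p.
Minimal-valuation argument: fix x; take any y with xR^2y and any z with xR^2z. Set V(p) to the set of worlds R-reachable from y in exactly 3 steps. Then □^3p holds at y, so the antecedent holds at x; validity forces ◇^0p at z, giving a w with zR^0w and yR^3w.
First-order correspondent: ∀x ∀y ∀z ((xR²y ∧ xR²z) → ∃w (yR³w ∧ z = w)).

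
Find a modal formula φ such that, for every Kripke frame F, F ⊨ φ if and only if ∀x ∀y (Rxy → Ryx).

s → □◇s

A defining formula is s → □◇s (the B axiom).
Suppose s→□◇s is valid. Take Rxy and set V(s)={x}. Then s at x, so □◇s at x, so ◇s at y, so some z with Ryz has s; z=x, i.e. Ryx.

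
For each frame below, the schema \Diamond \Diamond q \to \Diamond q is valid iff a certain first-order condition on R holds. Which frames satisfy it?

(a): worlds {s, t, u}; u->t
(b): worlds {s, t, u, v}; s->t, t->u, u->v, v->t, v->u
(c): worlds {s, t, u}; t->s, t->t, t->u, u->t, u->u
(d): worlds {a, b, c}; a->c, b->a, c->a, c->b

The schema corresponds to transitivity: \forall x \forall y \forall z (Rxy \wedge Ryz \to Rxz).
(a): satisfies the condition.
(b): fails — Ruv and Rvt but not Rut.
(c): fails — Rut and Rts but not Rus.
(d): fails — Rac and Rca but not Raa.
Valid on: (a).

(a)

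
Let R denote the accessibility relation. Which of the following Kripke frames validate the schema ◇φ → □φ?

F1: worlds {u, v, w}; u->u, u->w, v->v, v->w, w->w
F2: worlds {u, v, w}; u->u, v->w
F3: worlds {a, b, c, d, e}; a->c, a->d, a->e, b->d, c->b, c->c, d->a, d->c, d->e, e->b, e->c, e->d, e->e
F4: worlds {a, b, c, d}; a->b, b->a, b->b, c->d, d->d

The schema corresponds to partial functionality: ∀x ∀y ∀z (Rxy ∧ Rxz → y = z).
F1: fails — u sees both u and w.
F2: holds.
F3: fails — a sees both c and d.
F4: fails — b sees both a and b.
Valid on: F2.

F2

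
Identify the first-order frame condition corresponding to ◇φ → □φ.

partial functionality

This is the CD axiom.
Its frame correspondent is partial functionality — ∀x ∀y ∀z (Rxy ∧ Rxz → y = z).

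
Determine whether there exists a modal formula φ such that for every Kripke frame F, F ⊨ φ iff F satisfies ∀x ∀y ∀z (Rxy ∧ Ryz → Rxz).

Yes, by □p → □□p

This is a Sahlqvist condition; the 4 axiom □p → □□p defines it.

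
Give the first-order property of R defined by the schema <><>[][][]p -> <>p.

This is a Sahlqvist (Geach-type) schema ◇^2□^3p → □^0◇^1p.
Minimal-valuation argument: fix x; take any y with xR^2y and any z with xR^0z. Set V(p) to the set of worlds R-reachable from y in exactly 3 steps. Then □^3p holds at y, so the antecedent holds at x; validity forces ◇^1p at z, giving a w with zR^1w and yR^3w.
First-order correspondent: forall x forall y (x R^2 y -> exists w (y R^3 w & xRw)).

forall x forall y (x R^2 y -> exists w (y R^3 w & xRw))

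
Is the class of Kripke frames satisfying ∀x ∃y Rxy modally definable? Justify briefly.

Yes — defined by □r → ◇r

Yes: it is seriality, defined by the D schema □r → ◇r.
Suppose □r→◇r is valid. At any x set V(r)=W. Then □r at x, so ◇r at x, so x has a successor.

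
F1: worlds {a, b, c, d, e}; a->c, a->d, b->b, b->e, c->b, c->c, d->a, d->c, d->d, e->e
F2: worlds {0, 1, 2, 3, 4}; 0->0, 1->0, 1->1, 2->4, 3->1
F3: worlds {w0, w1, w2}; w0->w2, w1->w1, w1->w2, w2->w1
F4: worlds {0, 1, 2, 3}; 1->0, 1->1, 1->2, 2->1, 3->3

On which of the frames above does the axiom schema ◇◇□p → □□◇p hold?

F2, F3

Frame correspondent (Sahlqvist): ∀x ∀y ∀z ((xR²y ∧ xR²z) → ∃w (yRw ∧ zRw)) — i.e. a generalized confluence (Geach) condition.
F1: fails — aR²a, aR²b but no w with aRw and bRw.
F2: ✓.
F3: ✓.
F4: fails — 1R²0, 1R²0 but no w with 0Rw and 0Rw.
Valid on: F2, F3.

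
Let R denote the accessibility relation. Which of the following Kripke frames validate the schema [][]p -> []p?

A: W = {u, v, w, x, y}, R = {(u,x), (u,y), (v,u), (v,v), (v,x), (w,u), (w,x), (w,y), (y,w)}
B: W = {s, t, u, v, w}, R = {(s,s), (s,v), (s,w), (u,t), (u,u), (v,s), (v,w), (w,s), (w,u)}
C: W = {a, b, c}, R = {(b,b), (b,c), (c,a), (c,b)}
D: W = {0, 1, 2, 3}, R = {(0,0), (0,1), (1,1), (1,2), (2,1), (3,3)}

B, D

Frame correspondent (Sahlqvist): forall x forall y (Rxy -> exists z (Rxz & Rzy)) — i.e. density.
A: fails — Rwu but no z with Rwz and Rzu.
B: ✓.
C: fails — Rca but no z with Rcz and Rza.
D: ✓.
Valid on: B, D.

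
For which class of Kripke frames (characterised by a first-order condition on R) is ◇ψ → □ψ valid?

Partial functionality

Suppose ◇ψ→□ψ is valid. Take Rxy, Rxz and set V(ψ)={y}. Then ◇ψ at x, so □ψ at x, so ψ at z, i.e. z=y.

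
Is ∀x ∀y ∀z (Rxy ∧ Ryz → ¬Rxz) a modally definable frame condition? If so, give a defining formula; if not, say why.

Any modally definable frame class is closed under surjective bounded morphisms.
The 5-cycle (worlds s,t,u,v,w with s→t→u→v→w→s) is intransitive. Mapping every world to a single reflexive point • is a surjective bounded morphism; the reflexive point is not intransitive (R••∧R•• but R••).
So no modal formula (or set of formulas) defines exactly the intransitive frames.

No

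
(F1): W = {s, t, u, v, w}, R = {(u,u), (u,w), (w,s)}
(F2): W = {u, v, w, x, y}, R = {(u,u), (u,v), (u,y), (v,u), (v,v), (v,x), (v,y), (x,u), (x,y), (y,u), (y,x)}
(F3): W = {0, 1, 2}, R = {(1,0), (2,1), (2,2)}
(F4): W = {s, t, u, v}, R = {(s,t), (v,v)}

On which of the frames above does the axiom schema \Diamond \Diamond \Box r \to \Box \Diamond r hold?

(F2), (F4)

Frame correspondent (Sahlqvist): \forall x \forall y \forall z ((x R^2 y \wedge xRz) \to \exists w (yRw \wedge zRw)) — i.e. a generalized confluence (Geach) condition.
(F1): fails — uR²s, uRu but no w* with sRw* and uRw*.
(F2): ✓.
(F3): fails — 2R²0, 2R1 but no w with 0Rw and 1Rw.
(F4): ✓.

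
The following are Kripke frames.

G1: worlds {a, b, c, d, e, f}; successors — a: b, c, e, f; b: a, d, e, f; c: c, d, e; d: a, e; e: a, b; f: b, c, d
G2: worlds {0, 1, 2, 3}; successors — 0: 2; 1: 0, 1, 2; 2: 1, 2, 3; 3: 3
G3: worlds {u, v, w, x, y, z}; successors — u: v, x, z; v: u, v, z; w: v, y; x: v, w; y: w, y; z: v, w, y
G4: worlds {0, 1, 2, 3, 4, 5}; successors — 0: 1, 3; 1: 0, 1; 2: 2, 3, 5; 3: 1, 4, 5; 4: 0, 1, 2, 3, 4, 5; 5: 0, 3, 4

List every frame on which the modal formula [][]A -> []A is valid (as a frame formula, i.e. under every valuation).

G2

This is the axiom for density; its first-order frame correspondent is forall x forall y (Rxy -> exists z (Rxz & Rzy)).
G1: fails — Rfb but no z with Rfz and Rzb.
G2: condition met.
G3: fails — Rxw but no t with Rxt and Rtw.
G4: fails — R03 but no z with R0z and Rz3.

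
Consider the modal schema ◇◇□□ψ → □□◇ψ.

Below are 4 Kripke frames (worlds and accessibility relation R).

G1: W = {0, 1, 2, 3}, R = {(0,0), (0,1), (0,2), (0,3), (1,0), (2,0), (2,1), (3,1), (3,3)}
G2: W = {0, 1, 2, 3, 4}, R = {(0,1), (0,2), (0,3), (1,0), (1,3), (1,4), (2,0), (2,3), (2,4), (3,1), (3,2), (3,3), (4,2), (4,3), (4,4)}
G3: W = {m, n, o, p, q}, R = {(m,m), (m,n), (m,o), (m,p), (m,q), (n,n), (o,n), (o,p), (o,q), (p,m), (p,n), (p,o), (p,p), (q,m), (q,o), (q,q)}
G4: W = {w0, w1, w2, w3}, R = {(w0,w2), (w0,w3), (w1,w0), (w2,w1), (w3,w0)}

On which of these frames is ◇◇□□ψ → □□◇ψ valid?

Frame correspondent (Sahlqvist): ∀x ∀y ∀z ((xR²y ∧ xR²z) → ∃w (yR²w ∧ zRw)) — i.e. a generalized confluence (Geach) condition.
G1: holds.
G2: holds.
G3: fails — mR²n, mR²q but no w with nR²w and qRw.
G4: fails — w0R²w0, w0R²w0 but no w with w0R²w and w0Rw.

G1, G2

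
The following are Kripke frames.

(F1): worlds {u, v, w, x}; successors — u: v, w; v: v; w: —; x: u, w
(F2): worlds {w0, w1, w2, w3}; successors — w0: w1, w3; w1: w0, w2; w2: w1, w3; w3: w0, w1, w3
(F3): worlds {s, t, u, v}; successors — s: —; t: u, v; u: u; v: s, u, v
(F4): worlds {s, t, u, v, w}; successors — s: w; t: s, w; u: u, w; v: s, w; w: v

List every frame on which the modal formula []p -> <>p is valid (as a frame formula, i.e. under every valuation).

(F2), (F4)

This is the axiom for seriality; its first-order frame correspondent is forall x exists y Rxy.
(F1): fails — world w has no successor.
(F2): ✓.
(F3): fails — world s has no successor.
(F4): ✓.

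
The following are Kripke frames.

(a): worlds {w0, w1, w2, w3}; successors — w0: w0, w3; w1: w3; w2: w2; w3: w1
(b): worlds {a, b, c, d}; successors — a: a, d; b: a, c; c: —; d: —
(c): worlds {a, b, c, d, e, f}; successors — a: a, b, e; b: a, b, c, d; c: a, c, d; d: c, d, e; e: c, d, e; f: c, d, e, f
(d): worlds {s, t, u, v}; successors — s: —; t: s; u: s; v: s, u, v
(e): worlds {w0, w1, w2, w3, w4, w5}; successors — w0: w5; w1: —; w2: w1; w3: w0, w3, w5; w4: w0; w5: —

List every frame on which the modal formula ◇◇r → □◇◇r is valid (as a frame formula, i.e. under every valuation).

The schema corresponds to a generalized confluence (Geach) condition: ∀x ∀y ∀z ((xR²y ∧ xRz) → ∃w (y = w ∧ zR²w)).
(a): fails — w0R²w0, w0Rw3 but no w with w0=w and w3R²w.
(b): fails — aR²a, aRd but no w with a=w and dR²w.
(c): fails — aR²b, aRe but no w with b=w and eR²w.
(d): fails — vR²s, vRs but no w with s=w and sR²w.
(e): fails — w3R²w0, w3Rw0 but no w with w0=w and w0R²w.

none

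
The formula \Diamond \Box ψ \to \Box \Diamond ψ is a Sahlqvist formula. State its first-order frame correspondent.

convergence: \forall x \forall y \forall z (Rxy \wedge Rxz \to \exists w (Ryw \wedge Rzw))

Suppose ◇□ψ→□◇ψ is valid. Take Rxy, Rxz and set V(ψ)={w : Ryw}. Then □ψ at y so ◇□ψ at x, so □◇ψ at x, so ◇ψ at z, giving w with Rzw and Ryw.
The converse is a direct semantic check.
Frame condition: \forall x \forall y \forall z (Rxy \wedge Rxz \to \exists w (Ryw \wedge Rzw)).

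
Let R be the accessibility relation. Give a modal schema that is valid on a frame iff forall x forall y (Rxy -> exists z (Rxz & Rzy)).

This is density; the standard corresponding axiom is C4: □□q → □q.
Suppose □□q→□q is valid. Take Rxy and set V(q)={w : xR²w}. Then □□q at x, so □q at x, so q at y, i.e. ∃z(Rxz∧Rzy).

□□q → □q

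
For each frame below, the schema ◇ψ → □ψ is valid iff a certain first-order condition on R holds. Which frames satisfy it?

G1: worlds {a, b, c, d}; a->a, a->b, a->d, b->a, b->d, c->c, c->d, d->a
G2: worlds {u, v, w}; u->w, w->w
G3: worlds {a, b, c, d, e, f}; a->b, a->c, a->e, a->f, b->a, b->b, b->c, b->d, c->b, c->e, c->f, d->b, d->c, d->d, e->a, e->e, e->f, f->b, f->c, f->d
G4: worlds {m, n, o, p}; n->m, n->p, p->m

Frame correspondent (Sahlqvist): ∀x ∀y ∀z (Rxy ∧ Rxz → y = z) — i.e. partial functionality.
G1: fails — a sees both a and b.
G2: holds.
G3: fails — a sees both b and c.
G4: fails — n sees both m and p.
Valid on: G2.

G2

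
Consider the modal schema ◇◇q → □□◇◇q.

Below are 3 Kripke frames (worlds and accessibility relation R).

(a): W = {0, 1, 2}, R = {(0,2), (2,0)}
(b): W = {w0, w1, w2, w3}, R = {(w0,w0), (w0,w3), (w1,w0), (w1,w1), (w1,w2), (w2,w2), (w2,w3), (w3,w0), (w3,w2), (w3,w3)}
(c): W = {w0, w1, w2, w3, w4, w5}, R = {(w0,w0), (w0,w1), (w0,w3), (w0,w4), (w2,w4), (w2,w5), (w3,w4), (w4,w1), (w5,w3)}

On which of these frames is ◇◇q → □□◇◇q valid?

Frame correspondent (Sahlqvist): ∀x ∀y ∀z ((xR²y ∧ xR²z) → ∃w (y = w ∧ zR²w)) — i.e. a generalized confluence (Geach) condition.
(a): ✓.
(b): fails — w1R²w1, w1R²w0 but no w with w1=w and w0R²w.
(c): fails — w0R²w0, w0R²w1 but no w with w0=w and w1R²w.

(a)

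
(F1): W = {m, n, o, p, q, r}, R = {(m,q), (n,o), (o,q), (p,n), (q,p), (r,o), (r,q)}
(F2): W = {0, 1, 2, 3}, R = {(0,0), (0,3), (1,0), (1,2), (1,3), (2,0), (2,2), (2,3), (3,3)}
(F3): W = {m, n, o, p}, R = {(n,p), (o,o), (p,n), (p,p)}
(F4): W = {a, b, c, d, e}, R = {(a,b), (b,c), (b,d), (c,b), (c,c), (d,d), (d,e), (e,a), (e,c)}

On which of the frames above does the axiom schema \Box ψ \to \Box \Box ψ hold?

Frame correspondent (Sahlqvist): \forall x \forall y \forall z (Rxy \wedge Ryz \to Rxz) — i.e. transitivity.
(F1): fails — Rpn and Rno but not Rpo.
(F2): ✓.
(F3): fails — Rnp and Rpn but not Rnn.
(F4): fails — Rbc and Rcb but not Rbb.
Valid on: (F2).

(F2)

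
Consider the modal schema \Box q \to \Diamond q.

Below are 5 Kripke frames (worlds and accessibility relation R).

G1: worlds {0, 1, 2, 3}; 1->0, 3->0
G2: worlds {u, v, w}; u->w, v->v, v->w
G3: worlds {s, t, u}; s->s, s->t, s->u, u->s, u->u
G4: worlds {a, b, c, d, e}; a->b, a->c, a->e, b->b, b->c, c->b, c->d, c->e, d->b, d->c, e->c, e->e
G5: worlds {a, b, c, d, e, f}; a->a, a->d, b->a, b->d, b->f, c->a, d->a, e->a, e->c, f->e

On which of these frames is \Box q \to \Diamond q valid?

G4, G5

Frame correspondent (Sahlqvist): \forall x \exists y Rxy — i.e. seriality.
G1: fails — world 0 has no successor.
G2: fails — world w has no successor.
G3: fails — world t has no successor.
G4: condition met.
G5: condition met.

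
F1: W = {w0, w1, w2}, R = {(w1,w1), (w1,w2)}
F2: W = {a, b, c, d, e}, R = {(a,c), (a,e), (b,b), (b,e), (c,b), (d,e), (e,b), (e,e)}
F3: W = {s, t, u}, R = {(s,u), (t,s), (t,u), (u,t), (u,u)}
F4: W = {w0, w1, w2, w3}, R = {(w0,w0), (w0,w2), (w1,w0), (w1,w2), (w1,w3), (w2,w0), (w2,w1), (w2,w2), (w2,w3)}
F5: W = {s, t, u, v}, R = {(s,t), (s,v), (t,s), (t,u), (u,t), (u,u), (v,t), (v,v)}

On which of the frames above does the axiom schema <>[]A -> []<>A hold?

F2, F3

The schema corresponds to convergence: forall x forall y forall z (Rxy & Rxz -> exists w (Ryw & Rzw)).
F1: fails — Rw1w2 and Rw1w2 but w2 and w2 have no common successor.
F2: satisfies the condition.
F3: satisfies the condition.
F4: fails — Rw1w2 and Rw1w3 but w2 and w3 have no common successor.
F5: fails — Rsv and Rst but v and t have no common successor.
Valid on: F2, F3.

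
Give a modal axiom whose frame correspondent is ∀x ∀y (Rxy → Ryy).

This is shift-reflexivity; the standard corresponding axiom is T□: □(□p → p).

□(□p → p)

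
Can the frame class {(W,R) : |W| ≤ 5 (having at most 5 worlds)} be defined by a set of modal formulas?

Not definable by any modal formula

Modal frame validity is preserved under disjoint unions.
Any modal formula valid on each of 6 disjoint one-world frames is valid on their disjoint union (validity is preserved under disjoint unions). Each one-world frame has |W|=1≤5, but the union has |W|=6.
Hence having at most 5 worlds is not modally definable.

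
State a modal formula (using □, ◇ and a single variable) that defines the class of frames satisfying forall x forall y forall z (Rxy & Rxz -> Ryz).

◇q → □◇q

This is the Euclidean property; the standard corresponding axiom is 5: ◇q → □◇q.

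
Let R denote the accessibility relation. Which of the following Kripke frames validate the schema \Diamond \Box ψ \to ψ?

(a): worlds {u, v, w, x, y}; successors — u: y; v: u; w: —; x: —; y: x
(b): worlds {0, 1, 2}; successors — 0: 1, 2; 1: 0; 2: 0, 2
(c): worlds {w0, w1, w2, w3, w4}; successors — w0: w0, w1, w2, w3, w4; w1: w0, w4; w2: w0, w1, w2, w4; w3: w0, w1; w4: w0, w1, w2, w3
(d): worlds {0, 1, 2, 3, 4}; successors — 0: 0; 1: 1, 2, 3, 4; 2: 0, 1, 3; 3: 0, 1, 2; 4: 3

(b)

Frame correspondent (Sahlqvist): \forall x \forall y (Rxy \to Ryx) — i.e. symmetry.
(a): fails — Rvu but not Ruv.
(b): satisfies the condition.
(c): fails — Rw3w1 but not Rw1w3.
(d): fails — R14 but not R41.
Valid on: (b).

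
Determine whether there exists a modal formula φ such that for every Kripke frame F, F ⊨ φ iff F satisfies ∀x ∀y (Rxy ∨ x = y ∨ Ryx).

No — not modally definable

Modal frame validity is preserved under disjoint unions.
Take 3 disjoint single-world reflexive frames: each is trivially connected, but their disjoint union has 3 worlds with no edge between distinct components, so it is not connected.
So no modal formula (or set of formulas) defines exactly the connected frames.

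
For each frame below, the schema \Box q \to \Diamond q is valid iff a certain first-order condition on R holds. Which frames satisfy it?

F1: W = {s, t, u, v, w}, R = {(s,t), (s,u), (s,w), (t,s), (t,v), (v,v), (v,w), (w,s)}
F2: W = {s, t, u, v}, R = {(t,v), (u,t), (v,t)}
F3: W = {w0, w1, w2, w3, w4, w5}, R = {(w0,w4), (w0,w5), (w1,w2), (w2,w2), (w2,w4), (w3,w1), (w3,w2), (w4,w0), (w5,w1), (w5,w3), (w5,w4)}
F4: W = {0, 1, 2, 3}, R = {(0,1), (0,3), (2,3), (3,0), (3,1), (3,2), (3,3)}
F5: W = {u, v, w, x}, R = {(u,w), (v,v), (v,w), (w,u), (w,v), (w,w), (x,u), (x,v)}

F3, F5

The schema corresponds to seriality: \forall x \exists y Rxy.
F1: fails — world u has no successor.
F2: fails — world s has no successor.
F3: ✓.
F4: fails — world 1 has no successor.
F5: ✓.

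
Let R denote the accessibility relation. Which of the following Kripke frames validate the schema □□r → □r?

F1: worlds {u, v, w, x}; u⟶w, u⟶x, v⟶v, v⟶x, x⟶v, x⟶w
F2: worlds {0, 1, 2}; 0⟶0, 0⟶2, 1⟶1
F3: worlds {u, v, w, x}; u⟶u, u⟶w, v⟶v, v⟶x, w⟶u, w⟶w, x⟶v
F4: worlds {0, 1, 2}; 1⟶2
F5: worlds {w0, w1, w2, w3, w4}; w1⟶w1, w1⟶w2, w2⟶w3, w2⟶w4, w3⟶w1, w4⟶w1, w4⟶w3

This is the axiom for density; its first-order frame correspondent is ∀x ∀y (Rxy → ∃z (Rxz ∧ Rzy)).
F1: fails — Rxw but no z with Rxz and Rzw.
F2: ✓.
F3: ✓.
F4: fails — R12 but no z with R1z and Rz2.
F5: fails — Rw2w4 but no z with Rw2z and Rzw4.

F2, F3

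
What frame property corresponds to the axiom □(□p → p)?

shift-reflexivity: ∀x ∀y (Rxy → Ryy)

This is the T□ axiom.
It corresponds to shift-reflexivity: ∀x ∀y (Rxy → Ryy).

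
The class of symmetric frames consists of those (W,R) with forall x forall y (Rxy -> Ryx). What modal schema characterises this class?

This is symmetry; the standard corresponding axiom is B: p → □◇p.
Suppose p→□◇p is valid. Take Rxy and set V(p)={x}. Then p at x, so □◇p at x, so ◇p at y, so some z with Ryz has p; z=x, i.e. Ryx.

p → □◇p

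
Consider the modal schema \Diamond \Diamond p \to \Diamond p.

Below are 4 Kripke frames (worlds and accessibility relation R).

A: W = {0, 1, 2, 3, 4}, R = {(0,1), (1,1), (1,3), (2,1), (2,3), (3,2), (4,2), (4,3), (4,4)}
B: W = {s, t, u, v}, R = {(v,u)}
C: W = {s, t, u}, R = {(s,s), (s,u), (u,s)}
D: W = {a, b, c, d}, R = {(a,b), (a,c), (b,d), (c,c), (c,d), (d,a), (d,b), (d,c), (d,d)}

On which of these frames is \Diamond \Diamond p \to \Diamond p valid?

This is the axiom for transitivity; its first-order frame correspondent is \forall x \forall y \forall z (Rxy \wedge Ryz \to Rxz).
A: fails — R32 and R23 but not R33.
B: satisfies the condition.
C: fails — Rus and Rsu but not Ruu.
D: fails — Rcd and Rdb but not Rcb.

B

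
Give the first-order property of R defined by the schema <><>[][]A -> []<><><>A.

forall x forall y forall z ((x R^2 y & xRz) -> exists w (y R^2 w & z R^3 w))

This is a Sahlqvist (Geach-type) schema ◇^2□^2A → □^1◇^3A.
Minimal-valuation argument: fix x; take any y with xR^2y and any z with xR^1z. Set V(A) to the set of worlds R-reachable from y in exactly 2 steps. Then □^2A holds at y, so the antecedent holds at x; validity forces ◇^3A at z, giving a w with zR^3w and yR^2w.
First-order correspondent: forall x forall y forall z ((x R^2 y & xRz) -> exists w (y R^2 w & z R^3 w)).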